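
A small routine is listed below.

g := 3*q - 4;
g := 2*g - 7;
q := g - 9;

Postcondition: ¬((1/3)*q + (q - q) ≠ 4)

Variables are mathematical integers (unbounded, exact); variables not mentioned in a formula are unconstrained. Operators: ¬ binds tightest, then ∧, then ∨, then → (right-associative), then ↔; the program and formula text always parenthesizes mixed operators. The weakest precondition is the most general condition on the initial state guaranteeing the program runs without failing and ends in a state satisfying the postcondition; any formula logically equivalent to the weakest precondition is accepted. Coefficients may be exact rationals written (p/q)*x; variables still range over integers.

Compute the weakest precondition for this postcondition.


Working backward. After the program, the postcondition ¬((1/3)*q + (q - q) ≠ 4) must hold; in canonical form it is ¬((1/3)*q ≠ 4).
Before q := g - 9: ¬((1/3)*g ≠ 7)
Before g := 2*g - 7: ¬((2/3)*g ≠ 28/3)
Before g := 3*q - 4: ¬(2*q ≠ 12)
Answer: WP = ¬(2*q ≠ 12)


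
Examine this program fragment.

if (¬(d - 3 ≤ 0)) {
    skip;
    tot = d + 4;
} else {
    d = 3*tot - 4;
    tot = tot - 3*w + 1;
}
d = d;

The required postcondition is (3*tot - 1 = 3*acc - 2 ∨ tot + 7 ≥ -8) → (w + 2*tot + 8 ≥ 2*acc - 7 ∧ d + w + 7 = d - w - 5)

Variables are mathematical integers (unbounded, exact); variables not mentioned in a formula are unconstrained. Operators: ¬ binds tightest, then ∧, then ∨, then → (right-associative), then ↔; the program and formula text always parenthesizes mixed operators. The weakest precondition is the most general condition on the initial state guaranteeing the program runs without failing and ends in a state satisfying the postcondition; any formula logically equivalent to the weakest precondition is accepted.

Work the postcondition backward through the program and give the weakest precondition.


Working backward. After the program, the postcondition (3*tot - 1 = 3*acc - 2 ∨ tot + 7 ≥ -8) → (w + 2*tot + 8 ≥ 2*acc - 7 ∧ d + w + 7 = d - w - 5) must hold; in canonical form it is (3*tot = 3*acc - 1 ∨ tot ≥ -15) → (2*tot + w ≥ 2*acc - 15 ∧ 2*w = -12).
Before d := d: (3*tot = 3*acc - 1 ∨ tot ≥ -15) → (2*tot + w ≥ 2*acc - 15 ∧ 2*w = -12)
Then branch requires (3*d = 3*acc - 13 ∨ d ≥ -19) → (2*d + w ≥ 2*acc - 23 ∧ 2*w = -12); else branch requires (3*tot = 3*acc + 9*w - 4 ∨ tot ≥ 3*w - 16) → (2*tot ≥ 2*acc + 5*w - 17 ∧ 2*w = -12).
Before the if: ((¬(d ≤ 3)) → ((3*d = 3*acc - 13 ∨ d ≥ -19) → (2*d + w ≥ 2*acc - 23 ∧ 2*w = -12))) ∧ (d ≤ 3 → ((3*tot = 3*acc + 9*w - 4 ∨ tot ≥ 3*w - 16) → (2*tot ≥ 2*acc + 5*w - 17 ∧ 2*w = -12)))
Answer: WP = ((¬(d ≤ 3)) → ((3*d = 3*acc - 13 ∨ d ≥ -19) → (2*d + w ≥ 2*acc - 23 ∧ 2*w = -12))) ∧ (d ≤ 3 → ((3*tot = 3*acc + 9*w - 4 ∨ tot ≥ 3*w - 16) → (2*tot ≥ 2*acc + 5*w - 17 ∧ 2*w = -12)))


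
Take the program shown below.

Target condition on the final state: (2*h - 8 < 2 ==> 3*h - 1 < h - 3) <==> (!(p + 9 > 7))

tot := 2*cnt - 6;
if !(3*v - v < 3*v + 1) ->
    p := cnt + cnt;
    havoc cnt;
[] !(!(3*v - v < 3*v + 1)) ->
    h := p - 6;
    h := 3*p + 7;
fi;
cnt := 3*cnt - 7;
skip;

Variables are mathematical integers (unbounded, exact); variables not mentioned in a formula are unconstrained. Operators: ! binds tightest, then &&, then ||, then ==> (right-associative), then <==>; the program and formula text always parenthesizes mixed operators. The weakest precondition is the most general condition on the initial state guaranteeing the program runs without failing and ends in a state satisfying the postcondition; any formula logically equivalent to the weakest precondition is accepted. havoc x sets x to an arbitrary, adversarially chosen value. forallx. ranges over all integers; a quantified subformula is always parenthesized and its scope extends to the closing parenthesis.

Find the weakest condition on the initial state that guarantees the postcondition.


Working backward. After the program, the postcondition (2*h - 8 < 2 ==> 3*h - 1 < h - 3) <==> (!(p + 9 > 7)) must hold; in canonical form it is (2*h < 10 ==> 2*h < -2) <==> (!(p > -2)).
Before skip: (2*h < 10 ==> 2*h < -2) <==> (!(p > -2))
Before cnt := 3*cnt - 7: (2*h < 10 ==> 2*h < -2) <==> (!(p > -2))
Then branch requires (2*h < 10 ==> 2*h < -2) <==> (!(2*cnt > -2)); else branch requires (6*p < -4 ==> 6*p < -16) <==> (!(p > -2)).
Before the if: ((!(v > -1)) ==> ((2*h < 10 ==> 2*h < -2) <==> (!(2*cnt > -2)))) && (v > -1 ==> ((6*p < -4 ==> 6*p < -16) <==> (!(p > -2))))
Before tot := 2*cnt - 6: ((!(v > -1)) ==> ((2*h < 10 ==> 2*h < -2) <==> (!(2*cnt > -2)))) && (v > -1 ==> ((6*p < -4 ==> 6*p < -16) <==> (!(p > -2))))
Answer: WP = ((!(v > -1)) ==> ((2*h < 10 ==> 2*h < -2) <==> (!(2*cnt > -2)))) && (v > -1 ==> ((6*p < -4 ==> 6*p < -16) <==> (!(p > -2))))


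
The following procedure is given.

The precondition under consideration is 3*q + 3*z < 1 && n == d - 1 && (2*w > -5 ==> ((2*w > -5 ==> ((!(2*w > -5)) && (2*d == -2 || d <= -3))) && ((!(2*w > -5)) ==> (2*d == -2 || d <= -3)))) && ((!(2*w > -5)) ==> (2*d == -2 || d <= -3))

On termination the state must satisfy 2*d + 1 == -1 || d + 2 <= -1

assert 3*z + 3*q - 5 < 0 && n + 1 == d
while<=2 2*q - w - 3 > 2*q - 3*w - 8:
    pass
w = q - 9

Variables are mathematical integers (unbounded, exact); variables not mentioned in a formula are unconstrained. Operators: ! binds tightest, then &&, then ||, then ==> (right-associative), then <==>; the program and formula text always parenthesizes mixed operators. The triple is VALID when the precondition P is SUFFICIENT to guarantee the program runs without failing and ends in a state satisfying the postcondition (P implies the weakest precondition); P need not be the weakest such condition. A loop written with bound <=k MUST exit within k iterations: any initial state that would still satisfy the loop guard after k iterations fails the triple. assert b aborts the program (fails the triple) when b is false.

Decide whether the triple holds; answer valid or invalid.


Working backward. After the program, the postcondition 2*d + 1 == -1 || d + 2 <= -1 must hold; in canonical form it is 2*d == -2 || d <= -3.
Before w := q - 9: 2*d == -2 || d <= -3
Before the loop (bound <=2), unroll the exhaustion recursion (WP_0 = exit-now case; WP_j = one more guarded iteration, up to j = 2):
  WP_0: (!(2*w > -5)) && (2*d == -2 || d <= -3)
  WP_1: (2*w > -5 ==> ((!(2*w > -5)) && (2*d == -2 || d <= -3))) && ((!(2*w > -5)) ==> (2*d == -2 || d <= -3))
  WP_2: (2*w > -5 ==> ((2*w > -5 ==> ((!(2*w > -5)) && (2*d == -2 || d <= -3))) && ((!(2*w > -5)) ==> (2*d == -2 || d <= -3)))) && ((!(2*w > -5)) ==> (2*d == -2 || d <= -3))
So before the loop: (2*w > -5 ==> ((2*w > -5 ==> ((!(2*w > -5)) && (2*d == -2 || d <= -3))) && ((!(2*w > -5)) ==> (2*d == -2 || d <= -3)))) && ((!(2*w > -5)) ==> (2*d == -2 || d <= -3))
Before assert 3*z + 3*q - 5 < 0 && n + 1 == d: 3*q + 3*z < 5 && n == d - 1 && (2*w > -5 ==> ((2*w > -5 ==> ((!(2*w > -5)) && (2*d == -2 || d <= -3))) && ((!(2*w > -5)) ==> (2*d == -2 || d <= -3)))) && ((!(2*w > -5)) ==> (2*d == -2 || d <= -3))
The weakest precondition is 3*q + 3*z < 5 && n == d - 1 && (2*w > -5 ==> ((2*w > -5 ==> ((!(2*w > -5)) && (2*d == -2 || d <= -3))) && ((!(2*w > -5)) ==> (2*d == -2 || d <= -3)))) && ((!(2*w > -5)) ==> (2*d == -2 || d <= -3)).
Check whether 3*q + 3*z < 1 && n == d - 1 && (2*w > -5 ==> ((2*w > -5 ==> ((!(2*w > -5)) && (2*d == -2 || d <= -3))) && ((!(2*w > -5)) ==> (2*d == -2 || d <= -3)))) && ((!(2*w > -5)) ==> (2*d == -2 || d <= -3)) implies it.
Every state satisfying the precondition satisfies the weakest precondition: the implication holds.
Answer: valid


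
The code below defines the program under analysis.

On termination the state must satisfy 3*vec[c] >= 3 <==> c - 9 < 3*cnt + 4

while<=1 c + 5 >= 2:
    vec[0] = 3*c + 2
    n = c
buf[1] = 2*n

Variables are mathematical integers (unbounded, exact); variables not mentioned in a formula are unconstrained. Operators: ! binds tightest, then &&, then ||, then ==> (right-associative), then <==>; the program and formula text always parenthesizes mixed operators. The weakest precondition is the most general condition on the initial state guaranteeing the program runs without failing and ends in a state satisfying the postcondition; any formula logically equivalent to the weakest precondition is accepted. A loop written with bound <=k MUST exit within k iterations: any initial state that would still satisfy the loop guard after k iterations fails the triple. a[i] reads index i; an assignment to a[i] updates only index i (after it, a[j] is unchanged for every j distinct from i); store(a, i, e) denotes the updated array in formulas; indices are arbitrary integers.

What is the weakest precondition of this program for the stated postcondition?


Working backward. After the program, the postcondition 3*vec[c] >= 3 <==> c - 9 < 3*cnt + 4 must hold; in canonical form it is 3*vec[c] >= 3 <==> c < 3*cnt + 13.
Before buf[1] := 2*n: 3*vec[c] >= 3 <==> c < 3*cnt + 13
Before the loop (bound <=1), unroll the exhaustion recursion (WP_0 = exit-now case; WP_j = one more guarded iteration, up to j = 1):
  WP_0: (!(c >= -3)) && (3*vec[c] >= 3 <==> c < 3*cnt + 13)
  WP_1: (c >= -3 ==> ((!(c >= -3)) && (3*store(vec, 0, 3*c + 2)[c] >= 3 <==> c < 3*cnt + 13))) && ((!(c >= -3)) ==> (3*vec[c] >= 3 <==> c < 3*cnt + 13))
So before the loop: (c >= -3 ==> ((!(c >= -3)) && (3*store(vec, 0, 3*c + 2)[c] >= 3 <==> c < 3*cnt + 13))) && ((!(c >= -3)) ==> (3*vec[c] >= 3 <==> c < 3*cnt + 13))
Answer: WP = (c >= -3 ==> ((!(c >= -3)) && (3*store(vec, 0, 3*c + 2)[c] >= 3 <==> c < 3*cnt + 13))) && ((!(c >= -3)) ==> (3*vec[c] >= 3 <==> c < 3*cnt + 13))


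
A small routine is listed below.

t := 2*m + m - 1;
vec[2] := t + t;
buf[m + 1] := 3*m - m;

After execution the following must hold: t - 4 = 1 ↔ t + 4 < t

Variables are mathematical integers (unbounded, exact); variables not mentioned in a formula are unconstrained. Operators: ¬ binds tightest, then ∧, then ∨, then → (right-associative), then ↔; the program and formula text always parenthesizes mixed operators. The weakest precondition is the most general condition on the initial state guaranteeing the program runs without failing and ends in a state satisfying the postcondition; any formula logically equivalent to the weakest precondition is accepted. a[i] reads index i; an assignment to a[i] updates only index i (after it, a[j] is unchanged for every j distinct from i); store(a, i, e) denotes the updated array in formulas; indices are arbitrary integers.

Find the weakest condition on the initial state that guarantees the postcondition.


Working backward. After the program, the postcondition t - 4 = 1 ↔ t + 4 < t must hold; in canonical form it is ¬(t = 5).
Before buf[m + 1] := 3*m - m: ¬(t = 5)
Before vec[2] := t + t: ¬(t = 5)
Before t := 2*m + m - 1: ¬(3*m = 6)
Answer: WP = ¬(3*m = 6)


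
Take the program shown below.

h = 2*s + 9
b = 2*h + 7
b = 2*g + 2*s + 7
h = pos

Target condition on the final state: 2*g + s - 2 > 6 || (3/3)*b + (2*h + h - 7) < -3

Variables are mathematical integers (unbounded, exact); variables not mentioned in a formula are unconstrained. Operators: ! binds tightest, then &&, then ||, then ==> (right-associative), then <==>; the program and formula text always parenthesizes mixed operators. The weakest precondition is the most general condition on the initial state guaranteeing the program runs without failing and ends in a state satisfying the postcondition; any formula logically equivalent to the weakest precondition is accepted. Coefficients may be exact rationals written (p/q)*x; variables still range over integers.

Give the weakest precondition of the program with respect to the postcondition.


Working backward. After the program, the postcondition 2*g + s - 2 > 6 || (3/3)*b + (2*h + h - 7) < -3 must hold; in canonical form it is 2*g + s > 8 || b + 3*h < 4.
Before h := pos: 2*g + s > 8 || b + 3*pos < 4
Before b := 2*g + 2*s + 7: 2*g + s > 8 || 2*g + 3*pos + 2*s < -3
Before b := 2*h + 7: 2*g + s > 8 || 2*g + 3*pos + 2*s < -3
Before h := 2*s + 9: 2*g + s > 8 || 2*g + 3*pos + 2*s < -3
Answer: WP = 2*g + s > 8 || 2*g + 3*pos + 2*s < -3


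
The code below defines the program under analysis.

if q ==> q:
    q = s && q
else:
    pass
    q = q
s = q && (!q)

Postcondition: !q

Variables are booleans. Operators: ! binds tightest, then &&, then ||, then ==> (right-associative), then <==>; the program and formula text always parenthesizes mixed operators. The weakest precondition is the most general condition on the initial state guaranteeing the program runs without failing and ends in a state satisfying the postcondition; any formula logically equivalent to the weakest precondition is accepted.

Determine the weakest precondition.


Working backward. After the program, !q must hold.
Before s := q && (!q): !q
Then branch requires !(s && q); else branch requires !q.
Before the if: !(s && q)
Answer: WP = !(s && q)


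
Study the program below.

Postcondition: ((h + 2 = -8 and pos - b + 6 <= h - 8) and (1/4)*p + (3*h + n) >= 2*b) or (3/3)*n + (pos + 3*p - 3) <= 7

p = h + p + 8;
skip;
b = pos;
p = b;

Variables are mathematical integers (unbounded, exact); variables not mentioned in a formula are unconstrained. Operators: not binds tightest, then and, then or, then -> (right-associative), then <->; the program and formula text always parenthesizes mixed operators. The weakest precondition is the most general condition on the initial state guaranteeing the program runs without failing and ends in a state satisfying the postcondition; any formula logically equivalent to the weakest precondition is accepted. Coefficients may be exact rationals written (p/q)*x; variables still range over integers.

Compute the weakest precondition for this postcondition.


Working backward. After the program, the postcondition ((h + 2 = -8 and pos - b + 6 <= h - 8) and (1/4)*p + (3*h + n) >= 2*b) or (3/3)*n + (pos + 3*p - 3) <= 7 must hold; in canonical form it is (h = -10 and pos <= b + h - 14 and 3*h + n + (1/4)*p >= 2*b) or n + 3*p + pos <= 10.
Before p := b: (h = -10 and pos <= b + h - 14 and 3*h + n >= (7/4)*b) or 3*b + n + pos <= 10
Before b := pos: (h = -10 and h >= 14 and 3*h + n >= (7/4)*pos) or n + 4*pos <= 10
Before skip: (h = -10 and h >= 14 and 3*h + n >= (7/4)*pos) or n + 4*pos <= 10
Before p := h + p + 8: (h = -10 and h >= 14 and 3*h + n >= (7/4)*pos) or n + 4*pos <= 10
Answer: WP = (h = -10 and h >= 14 and 3*h + n >= (7/4)*pos) or n + 4*pos <= 10


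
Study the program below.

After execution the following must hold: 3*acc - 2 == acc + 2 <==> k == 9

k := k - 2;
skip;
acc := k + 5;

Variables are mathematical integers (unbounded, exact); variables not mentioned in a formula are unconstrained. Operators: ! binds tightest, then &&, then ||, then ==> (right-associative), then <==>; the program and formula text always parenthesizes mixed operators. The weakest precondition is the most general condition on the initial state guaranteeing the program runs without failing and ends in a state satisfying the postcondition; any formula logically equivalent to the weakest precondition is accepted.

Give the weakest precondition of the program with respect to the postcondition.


Working backward. After the program, the postcondition 3*acc - 2 == acc + 2 <==> k == 9 must hold; in canonical form it is 2*acc == 4 <==> k == 9.
Before acc := k + 5: 2*k == -6 <==> k == 9
Before skip: 2*k == -6 <==> k == 9
Before k := k - 2: 2*k == -2 <==> k == 11
Answer: WP = 2*k == -2 <==> k == 11


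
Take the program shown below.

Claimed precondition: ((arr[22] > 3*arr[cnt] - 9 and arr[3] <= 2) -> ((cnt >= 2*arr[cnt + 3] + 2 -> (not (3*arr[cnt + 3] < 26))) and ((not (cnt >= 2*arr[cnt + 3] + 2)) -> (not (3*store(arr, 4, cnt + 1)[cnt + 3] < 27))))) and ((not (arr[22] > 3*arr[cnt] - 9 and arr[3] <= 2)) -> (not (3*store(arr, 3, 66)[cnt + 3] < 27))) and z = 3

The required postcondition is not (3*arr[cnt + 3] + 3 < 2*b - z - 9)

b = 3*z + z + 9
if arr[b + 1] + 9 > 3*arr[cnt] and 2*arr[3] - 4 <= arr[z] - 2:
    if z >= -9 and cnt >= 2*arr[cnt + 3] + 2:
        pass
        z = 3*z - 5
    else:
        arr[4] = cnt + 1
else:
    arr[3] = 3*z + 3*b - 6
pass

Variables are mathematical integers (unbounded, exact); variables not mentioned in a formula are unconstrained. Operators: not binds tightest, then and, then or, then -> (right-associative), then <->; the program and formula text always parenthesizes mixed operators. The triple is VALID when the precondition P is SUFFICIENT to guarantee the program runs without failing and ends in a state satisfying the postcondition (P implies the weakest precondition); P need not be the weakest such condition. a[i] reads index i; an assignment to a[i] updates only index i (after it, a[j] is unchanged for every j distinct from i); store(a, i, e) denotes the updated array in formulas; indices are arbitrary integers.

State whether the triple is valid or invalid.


Working backward. After the program, the postcondition not (3*arr[cnt + 3] + 3 < 2*b - z - 9) must hold; in canonical form it is not (3*arr[cnt + 3] + z < 2*b - 12).
Before skip: not (3*arr[cnt + 3] + z < 2*b - 12)
Then branch requires ((z >= -9 and cnt >= 2*arr[cnt + 3] + 2) -> (not (3*arr[cnt + 3] + 3*z < 2*b - 7))) and ((not (z >= -9 and cnt >= 2*arr[cnt + 3] + 2)) -> (not (3*store(arr, 4, cnt + 1)[cnt + 3] + z < 2*b - 12))); else branch requires not (3*store(arr, 3, 3*b + 3*z - 6)[cnt + 3] + z < 2*b - 12).
Before the if: ((arr[b + 1] > 3*arr[cnt] - 9 and 2*arr[3] <= arr[z] + 2) -> (((z >= -9 and cnt >= 2*arr[cnt + 3] + 2) -> (not (3*arr[cnt + 3] + 3*z < 2*b - 7))) and ((not (z >= -9 and cnt >= 2*arr[cnt + 3] + 2)) -> (not (3*store(arr, 4, cnt + 1)[cnt + 3] + z < 2*b - 12))))) and ((not (arr[b + 1] > 3*arr[cnt] - 9 and 2*arr[3] <= arr[z] + 2)) -> (not (3*store(arr, 3, 3*b + 3*z - 6)[cnt + 3] + z < 2*b - 12)))
Before b := 3*z + z + 9: ((arr[4*z + 10] > 3*arr[cnt] - 9 and 2*arr[3] <= arr[z] + 2) -> (((z >= -9 and cnt >= 2*arr[cnt + 3] + 2) -> (not (3*arr[cnt + 3] < 5*z + 11))) and ((not (z >= -9 and cnt >= 2*arr[cnt + 3] + 2)) -> (not (3*store(arr, 4, cnt + 1)[cnt + 3] < 7*z + 6))))) and ((not (arr[4*z + 10] > 3*arr[cnt] - 9 and 2*arr[3] <= arr[z] + 2)) -> (not (3*store(arr, 3, 15*z + 21)[cnt + 3] < 7*z + 6)))
The weakest precondition is ((arr[4*z + 10] > 3*arr[cnt] - 9 and 2*arr[3] <= arr[z] + 2) -> (((z >= -9 and cnt >= 2*arr[cnt + 3] + 2) -> (not (3*arr[cnt + 3] < 5*z + 11))) and ((not (z >= -9 and cnt >= 2*arr[cnt + 3] + 2)) -> (not (3*store(arr, 4, cnt + 1)[cnt + 3] < 7*z + 6))))) and ((not (arr[4*z + 10] > 3*arr[cnt] - 9 and 2*arr[3] <= arr[z] + 2)) -> (not (3*store(arr, 3, 15*z + 21)[cnt + 3] < 7*z + 6))).
Check whether ((arr[22] > 3*arr[cnt] - 9 and arr[3] <= 2) -> ((cnt >= 2*arr[cnt + 3] + 2 -> (not (3*arr[cnt + 3] < 26))) and ((not (cnt >= 2*arr[cnt + 3] + 2)) -> (not (3*store(arr, 4, cnt + 1)[cnt + 3] < 27))))) and ((not (arr[22] > 3*arr[cnt] - 9 and arr[3] <= 2)) -> (not (3*store(arr, 3, 66)[cnt + 3] < 27))) and z = 3 implies it.
Every state satisfying the precondition satisfies the weakest precondition: the implication holds.
Answer: valid


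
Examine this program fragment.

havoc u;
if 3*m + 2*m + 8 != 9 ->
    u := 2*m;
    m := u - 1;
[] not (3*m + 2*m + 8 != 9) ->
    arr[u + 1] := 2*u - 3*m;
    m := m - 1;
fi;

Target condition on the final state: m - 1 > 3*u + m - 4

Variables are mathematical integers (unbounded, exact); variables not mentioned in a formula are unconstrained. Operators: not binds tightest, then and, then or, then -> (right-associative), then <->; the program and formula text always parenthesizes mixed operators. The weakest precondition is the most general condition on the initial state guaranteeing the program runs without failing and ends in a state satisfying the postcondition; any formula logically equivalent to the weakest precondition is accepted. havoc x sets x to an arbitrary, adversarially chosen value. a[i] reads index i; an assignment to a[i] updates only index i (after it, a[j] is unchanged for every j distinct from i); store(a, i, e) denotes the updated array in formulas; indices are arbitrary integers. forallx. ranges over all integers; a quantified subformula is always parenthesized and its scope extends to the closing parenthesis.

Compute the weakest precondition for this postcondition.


Working backward. After the program, the postcondition m - 1 > 3*u + m - 4 must hold; in canonical form it is 3*u < 3.
Then branch requires 6*m < 3; else branch requires 3*u < 3.
Before the if: (5*m != 1 -> 6*m < 3) and ((not (5*m != 1)) -> 3*u < 3)
Before havoc u: forall u_1. ((5*m != 1 -> 6*m < 3) and ((not (5*m != 1)) -> 3*u_1 < 3))
Answer: WP = forall u_1. ((5*m != 1 -> 6*m < 3) and ((not (5*m != 1)) -> 3*u_1 < 3))


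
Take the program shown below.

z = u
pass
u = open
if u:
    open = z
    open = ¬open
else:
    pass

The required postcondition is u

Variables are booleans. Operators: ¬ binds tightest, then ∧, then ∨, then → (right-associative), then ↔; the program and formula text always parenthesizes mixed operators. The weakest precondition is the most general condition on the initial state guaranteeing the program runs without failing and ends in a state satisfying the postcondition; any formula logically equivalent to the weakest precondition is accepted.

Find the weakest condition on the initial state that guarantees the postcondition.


Working backward. After the program, u must hold.
Then branch requires u; else branch requires u.
Before the if: (¬u) → u
Before u := open: (¬open) → open
Before skip: (¬open) → open
Before z := u: (¬open) → open
Answer: WP = (¬open) → open


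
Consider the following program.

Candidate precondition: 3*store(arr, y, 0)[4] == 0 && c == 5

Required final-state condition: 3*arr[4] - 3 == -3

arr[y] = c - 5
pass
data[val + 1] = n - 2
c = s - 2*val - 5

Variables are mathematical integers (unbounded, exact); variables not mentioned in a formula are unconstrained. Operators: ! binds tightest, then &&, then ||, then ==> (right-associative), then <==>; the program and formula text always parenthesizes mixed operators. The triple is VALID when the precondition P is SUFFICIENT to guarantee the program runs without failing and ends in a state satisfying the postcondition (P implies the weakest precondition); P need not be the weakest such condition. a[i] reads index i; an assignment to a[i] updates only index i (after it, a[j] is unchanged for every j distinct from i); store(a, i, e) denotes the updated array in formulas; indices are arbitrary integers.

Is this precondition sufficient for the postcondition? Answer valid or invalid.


Working backward. After the program, the postcondition 3*arr[4] - 3 == -3 must hold; in canonical form it is 3*arr[4] == 0.
Before c := s - 2*val - 5: 3*arr[4] == 0
Before data[val + 1] := n - 2: 3*arr[4] == 0
Before skip: 3*arr[4] == 0
Before arr[y] := c - 5: 3*store(arr, y, c - 5)[4] == 0
The weakest precondition is 3*store(arr, y, c - 5)[4] == 0.
Check whether 3*store(arr, y, 0)[4] == 0 && c == 5 implies it.
Every state satisfying the precondition satisfies the weakest precondition: the implication holds.
Answer: valid


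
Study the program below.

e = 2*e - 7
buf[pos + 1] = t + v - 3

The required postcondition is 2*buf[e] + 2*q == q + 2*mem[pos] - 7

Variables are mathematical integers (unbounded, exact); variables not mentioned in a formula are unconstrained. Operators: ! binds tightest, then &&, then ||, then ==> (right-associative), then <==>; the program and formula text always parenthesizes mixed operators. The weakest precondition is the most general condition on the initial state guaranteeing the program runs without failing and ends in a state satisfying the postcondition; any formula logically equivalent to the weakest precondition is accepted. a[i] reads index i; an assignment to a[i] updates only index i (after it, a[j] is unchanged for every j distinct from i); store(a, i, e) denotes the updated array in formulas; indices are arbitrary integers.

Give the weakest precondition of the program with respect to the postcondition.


Working backward. After the program, the postcondition 2*buf[e] + 2*q == q + 2*mem[pos] - 7 must hold; in canonical form it is 2*buf[e] + q == 2*mem[pos] - 7.
Before buf[pos + 1] := t + v - 3: 2*store(buf, pos + 1, t + v - 3)[e] + q == 2*mem[pos] - 7
Before e := 2*e - 7: 2*store(buf, pos + 1, t + v - 3)[2*e - 7] + q == 2*mem[pos] - 7
Answer: WP = 2*store(buf, pos + 1, t + v - 3)[2*e - 7] + q == 2*mem[pos] - 7


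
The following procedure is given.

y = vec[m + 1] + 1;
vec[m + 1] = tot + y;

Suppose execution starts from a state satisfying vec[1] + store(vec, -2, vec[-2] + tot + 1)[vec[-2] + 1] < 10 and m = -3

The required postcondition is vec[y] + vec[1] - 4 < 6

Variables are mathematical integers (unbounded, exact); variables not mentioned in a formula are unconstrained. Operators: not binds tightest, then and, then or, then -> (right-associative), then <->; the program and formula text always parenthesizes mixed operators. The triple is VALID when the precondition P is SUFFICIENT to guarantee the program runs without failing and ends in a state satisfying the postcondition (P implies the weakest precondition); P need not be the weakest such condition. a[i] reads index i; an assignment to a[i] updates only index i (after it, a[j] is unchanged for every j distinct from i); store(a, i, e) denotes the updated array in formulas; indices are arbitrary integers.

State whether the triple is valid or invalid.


Working backward. After the program, the postcondition vec[y] + vec[1] - 4 < 6 must hold; in canonical form it is vec[1] + vec[y] < 10.
Before vec[m + 1] := tot + y: store(vec, m + 1, tot + y)[1] + store(vec, m + 1, tot + y)[y] < 10
Before y := vec[m + 1] + 1: store(vec, m + 1, vec[m + 1] + tot + 1)[vec[m + 1] + 1] + store(vec, m + 1, vec[m + 1] + tot + 1)[1] < 10
The weakest precondition is store(vec, m + 1, vec[m + 1] + tot + 1)[vec[m + 1] + 1] + store(vec, m + 1, vec[m + 1] + tot + 1)[1] < 10.
Check whether vec[1] + store(vec, -2, vec[-2] + tot + 1)[vec[-2] + 1] < 10 and m = -3 implies it.
Every state satisfying the precondition satisfies the weakest precondition: the implication holds.
Answer: valid


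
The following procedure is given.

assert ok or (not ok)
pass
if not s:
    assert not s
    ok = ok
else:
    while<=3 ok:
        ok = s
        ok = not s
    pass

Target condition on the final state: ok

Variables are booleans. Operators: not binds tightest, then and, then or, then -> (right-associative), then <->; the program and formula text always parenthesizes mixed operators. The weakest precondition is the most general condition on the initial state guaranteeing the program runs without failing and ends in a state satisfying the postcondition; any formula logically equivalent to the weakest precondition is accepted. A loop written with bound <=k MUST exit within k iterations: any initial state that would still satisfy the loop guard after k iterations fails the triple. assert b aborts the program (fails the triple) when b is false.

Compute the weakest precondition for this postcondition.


Working backward. After the program, ok must hold.
Then branch requires (not s) and ok; else branch requires (ok -> (((not s) -> (s and (s -> (not s)))) and (s -> (not s)))) and ((not ok) -> ok).
Before the if: ((not s) -> ((not s) and ok)) and (s -> ((ok -> (((not s) -> (s and (s -> (not s)))) and (s -> (not s)))) and ((not ok) -> ok)))
Before skip: ((not s) -> ((not s) and ok)) and (s -> ((ok -> (((not s) -> (s and (s -> (not s)))) and (s -> (not s)))) and ((not ok) -> ok)))
Before assert ok or (not ok): ((not s) -> ((not s) and ok)) and (s -> ((ok -> (((not s) -> (s and (s -> (not s)))) and (s -> (not s)))) and ((not ok) -> ok)))
Answer: WP = ((not s) -> ((not s) and ok)) and (s -> ((ok -> (((not s) -> (s and (s -> (not s)))) and (s -> (not s)))) and ((not ok) -> ok)))


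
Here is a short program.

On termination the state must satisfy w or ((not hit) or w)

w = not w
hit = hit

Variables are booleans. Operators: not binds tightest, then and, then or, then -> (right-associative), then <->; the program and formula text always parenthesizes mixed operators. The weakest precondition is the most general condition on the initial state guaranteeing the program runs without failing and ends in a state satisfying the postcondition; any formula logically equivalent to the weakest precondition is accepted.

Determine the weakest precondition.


Working backward. After the program, the postcondition w or ((not hit) or w) must hold; in canonical form it is w or (not hit).
Before hit := hit: w or (not hit)
Before w := not w: (not w) or (not hit)
Answer: WP = (not w) or (not hit)


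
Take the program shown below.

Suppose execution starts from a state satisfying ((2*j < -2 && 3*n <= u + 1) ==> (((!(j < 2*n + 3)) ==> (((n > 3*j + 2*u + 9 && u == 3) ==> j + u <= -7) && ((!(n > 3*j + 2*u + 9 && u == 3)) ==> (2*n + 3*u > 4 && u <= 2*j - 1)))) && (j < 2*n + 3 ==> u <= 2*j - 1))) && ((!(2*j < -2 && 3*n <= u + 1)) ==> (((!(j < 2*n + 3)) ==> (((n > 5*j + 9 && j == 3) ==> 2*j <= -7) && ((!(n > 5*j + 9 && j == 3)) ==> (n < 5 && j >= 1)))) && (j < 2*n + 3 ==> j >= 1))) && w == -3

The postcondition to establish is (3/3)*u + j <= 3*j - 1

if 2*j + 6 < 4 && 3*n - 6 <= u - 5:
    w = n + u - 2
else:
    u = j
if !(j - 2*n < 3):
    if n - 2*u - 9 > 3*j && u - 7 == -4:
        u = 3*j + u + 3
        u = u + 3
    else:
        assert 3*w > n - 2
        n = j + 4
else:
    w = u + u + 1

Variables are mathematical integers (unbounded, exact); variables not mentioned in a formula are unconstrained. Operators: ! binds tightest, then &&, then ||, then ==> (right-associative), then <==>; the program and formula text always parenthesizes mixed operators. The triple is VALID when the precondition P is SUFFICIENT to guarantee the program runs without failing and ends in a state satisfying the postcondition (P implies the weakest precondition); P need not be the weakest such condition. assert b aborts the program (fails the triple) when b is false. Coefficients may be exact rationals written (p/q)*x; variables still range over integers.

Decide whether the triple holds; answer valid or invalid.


Working backward. After the program, the postcondition (3/3)*u + j <= 3*j - 1 must hold; in canonical form it is u <= 2*j - 1.
Then branch requires ((n > 3*j + 2*u + 9 && u == 3) ==> j + u <= -7) && ((!(n > 3*j + 2*u + 9 && u == 3)) ==> (3*w > n - 2 && u <= 2*j - 1)); else branch requires u <= 2*j - 1.
Before the if: ((!(j < 2*n + 3)) ==> (((n > 3*j + 2*u + 9 && u == 3) ==> j + u <= -7) && ((!(n > 3*j + 2*u + 9 && u == 3)) ==> (3*w > n - 2 && u <= 2*j - 1)))) && (j < 2*n + 3 ==> u <= 2*j - 1)
Then branch requires ((!(j < 2*n + 3)) ==> (((n > 3*j + 2*u + 9 && u == 3) ==> j + u <= -7) && ((!(n > 3*j + 2*u + 9 && u == 3)) ==> (2*n + 3*u > 4 && u <= 2*j - 1)))) && (j < 2*n + 3 ==> u <= 2*j - 1); else branch requires ((!(j < 2*n + 3)) ==> (((n > 5*j + 9 && j == 3) ==> 2*j <= -7) && ((!(n > 5*j + 9 && j == 3)) ==> (3*w > n - 2 && j >= 1)))) && (j < 2*n + 3 ==> j >= 1).
Before the if: ((2*j < -2 && 3*n <= u + 1) ==> (((!(j < 2*n + 3)) ==> (((n > 3*j + 2*u + 9 && u == 3) ==> j + u <= -7) && ((!(n > 3*j + 2*u + 9 && u == 3)) ==> (2*n + 3*u > 4 && u <= 2*j - 1)))) && (j < 2*n + 3 ==> u <= 2*j - 1))) && ((!(2*j < -2 && 3*n <= u + 1)) ==> (((!(j < 2*n + 3)) ==> (((n > 5*j + 9 && j == 3) ==> 2*j <= -7) && ((!(n > 5*j + 9 && j == 3)) ==> (3*w > n - 2 && j >= 1)))) && (j < 2*n + 3 ==> j >= 1)))
The weakest precondition is ((2*j < -2 && 3*n <= u + 1) ==> (((!(j < 2*n + 3)) ==> (((n > 3*j + 2*u + 9 && u == 3) ==> j + u <= -7) && ((!(n > 3*j + 2*u + 9 && u == 3)) ==> (2*n + 3*u > 4 && u <= 2*j - 1)))) && (j < 2*n + 3 ==> u <= 2*j - 1))) && ((!(2*j < -2 && 3*n <= u + 1)) ==> (((!(j < 2*n + 3)) ==> (((n > 5*j + 9 && j == 3) ==> 2*j <= -7) && ((!(n > 5*j + 9 && j == 3)) ==> (3*w > n - 2 && j >= 1)))) && (j < 2*n + 3 ==> j >= 1))).
Check whether ((2*j < -2 && 3*n <= u + 1) ==> (((!(j < 2*n + 3)) ==> (((n > 3*j + 2*u + 9 && u == 3) ==> j + u <= -7) && ((!(n > 3*j + 2*u + 9 && u == 3)) ==> (2*n + 3*u > 4 && u <= 2*j - 1)))) && (j < 2*n + 3 ==> u <= 2*j - 1))) && ((!(2*j < -2 && 3*n <= u + 1)) ==> (((!(j < 2*n + 3)) ==> (((n > 5*j + 9 && j == 3) ==> 2*j <= -7) && ((!(n > 5*j + 9 && j == 3)) ==> (n < 5 && j >= 1)))) && (j < 2*n + 3 ==> j >= 1))) && w == -3 implies it.
Countermodel: at the initial state j = 2, n = -1, u = 3, w = -3, the precondition holds but the weakest precondition fails.
Answer: invalid


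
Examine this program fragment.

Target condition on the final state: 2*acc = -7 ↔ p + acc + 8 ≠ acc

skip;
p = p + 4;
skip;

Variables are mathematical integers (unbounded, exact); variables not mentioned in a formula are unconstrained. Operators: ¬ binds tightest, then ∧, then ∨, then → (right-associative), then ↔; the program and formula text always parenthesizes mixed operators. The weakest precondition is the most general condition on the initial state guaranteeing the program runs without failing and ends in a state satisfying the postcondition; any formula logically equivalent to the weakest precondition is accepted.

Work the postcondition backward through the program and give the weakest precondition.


Working backward. After the program, the postcondition 2*acc = -7 ↔ p + acc + 8 ≠ acc must hold; in canonical form it is 2*acc = -7 ↔ p ≠ -8.
Before skip: 2*acc = -7 ↔ p ≠ -8
Before p := p + 4: 2*acc = -7 ↔ p ≠ -12
Before skip: 2*acc = -7 ↔ p ≠ -12
Answer: WP = 2*acc = -7 ↔ p ≠ -12


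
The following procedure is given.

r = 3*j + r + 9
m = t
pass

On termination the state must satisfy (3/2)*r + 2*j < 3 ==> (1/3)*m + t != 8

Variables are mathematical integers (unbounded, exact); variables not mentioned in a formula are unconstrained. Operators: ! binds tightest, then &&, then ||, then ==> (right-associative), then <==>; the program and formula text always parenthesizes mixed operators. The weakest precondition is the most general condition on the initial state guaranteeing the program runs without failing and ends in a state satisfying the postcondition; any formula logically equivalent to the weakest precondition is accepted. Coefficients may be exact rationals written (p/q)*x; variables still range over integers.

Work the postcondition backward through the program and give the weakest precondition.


Working backward. After the program, the postcondition (3/2)*r + 2*j < 3 ==> (1/3)*m + t != 8 must hold; in canonical form it is 2*j + (3/2)*r < 3 ==> (1/3)*m + t != 8.
Before skip: 2*j + (3/2)*r < 3 ==> (1/3)*m + t != 8
Before m := t: 2*j + (3/2)*r < 3 ==> (4/3)*t != 8
Before r := 3*j + r + 9: (13/2)*j + (3/2)*r < -21/2 ==> (4/3)*t != 8
Answer: WP = (13/2)*j + (3/2)*r < -21/2 ==> (4/3)*t != 8


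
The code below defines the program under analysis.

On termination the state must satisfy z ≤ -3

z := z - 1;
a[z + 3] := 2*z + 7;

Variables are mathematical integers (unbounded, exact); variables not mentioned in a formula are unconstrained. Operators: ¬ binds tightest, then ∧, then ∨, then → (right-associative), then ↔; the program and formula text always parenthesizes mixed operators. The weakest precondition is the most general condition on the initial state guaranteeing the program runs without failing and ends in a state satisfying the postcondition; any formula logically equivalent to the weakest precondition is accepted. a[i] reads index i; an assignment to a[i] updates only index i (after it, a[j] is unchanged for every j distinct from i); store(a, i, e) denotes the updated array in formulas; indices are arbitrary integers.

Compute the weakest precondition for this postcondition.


Working backward. After the program, z ≤ -3 must hold.
Before a[z + 3] := 2*z + 7: z ≤ -3
Before z := z - 1: z ≤ -2
Answer: WP = z ≤ -2


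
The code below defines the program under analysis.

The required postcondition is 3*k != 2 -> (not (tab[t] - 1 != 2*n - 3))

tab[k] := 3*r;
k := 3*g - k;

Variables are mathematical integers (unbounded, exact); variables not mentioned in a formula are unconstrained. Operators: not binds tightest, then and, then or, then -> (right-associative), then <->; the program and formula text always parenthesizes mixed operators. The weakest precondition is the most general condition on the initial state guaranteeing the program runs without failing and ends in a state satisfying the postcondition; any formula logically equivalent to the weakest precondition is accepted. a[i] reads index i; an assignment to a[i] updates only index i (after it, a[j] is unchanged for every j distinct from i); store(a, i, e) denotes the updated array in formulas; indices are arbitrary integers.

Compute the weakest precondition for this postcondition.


Working backward. After the program, the postcondition 3*k != 2 -> (not (tab[t] - 1 != 2*n - 3)) must hold; in canonical form it is 3*k != 2 -> (not (tab[t] != 2*n - 2)).
Before k := 3*g - k: 9*g != 3*k + 2 -> (not (tab[t] != 2*n - 2))
Before tab[k] := 3*r: 9*g != 3*k + 2 -> (not (store(tab, k, 3*r)[t] != 2*n - 2))
Answer: WP = 9*g != 3*k + 2 -> (not (store(tab, k, 3*r)[t] != 2*n - 2))


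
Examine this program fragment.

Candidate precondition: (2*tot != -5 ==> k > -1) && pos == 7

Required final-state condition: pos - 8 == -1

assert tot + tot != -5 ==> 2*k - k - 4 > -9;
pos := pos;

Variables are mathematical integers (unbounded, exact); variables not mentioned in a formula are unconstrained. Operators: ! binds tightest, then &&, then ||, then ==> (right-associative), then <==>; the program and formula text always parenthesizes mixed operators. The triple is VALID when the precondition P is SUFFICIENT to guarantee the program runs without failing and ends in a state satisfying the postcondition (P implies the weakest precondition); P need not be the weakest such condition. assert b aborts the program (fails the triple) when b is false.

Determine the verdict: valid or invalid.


Working backward. After the program, the postcondition pos - 8 == -1 must hold; in canonical form it is pos == 7.
Before pos := pos: pos == 7
Before assert tot + tot != -5 ==> 2*k - k - 4 > -9: (2*tot != -5 ==> k > -5) && pos == 7
The weakest precondition is (2*tot != -5 ==> k > -5) && pos == 7.
Check whether (2*tot != -5 ==> k > -1) && pos == 7 implies it.
Every state satisfying the precondition satisfies the weakest precondition: the implication holds.
Answer: valid


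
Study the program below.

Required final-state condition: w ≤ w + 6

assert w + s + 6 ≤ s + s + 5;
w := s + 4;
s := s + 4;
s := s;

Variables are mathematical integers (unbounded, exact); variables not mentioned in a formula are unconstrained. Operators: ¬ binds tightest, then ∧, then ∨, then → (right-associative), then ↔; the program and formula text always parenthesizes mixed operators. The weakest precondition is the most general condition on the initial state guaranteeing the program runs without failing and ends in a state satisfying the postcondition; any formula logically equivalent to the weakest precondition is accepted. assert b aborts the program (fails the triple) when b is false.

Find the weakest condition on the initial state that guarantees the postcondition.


Working backward. After the program, the postcondition w ≤ w + 6 must hold; in canonical form it is true.
Before s := s: true
Before s := s + 4: true
Before w := s + 4: true
Before assert w + s + 6 ≤ s + s + 5: w ≤ s - 1
Answer: WP = w ≤ s - 1


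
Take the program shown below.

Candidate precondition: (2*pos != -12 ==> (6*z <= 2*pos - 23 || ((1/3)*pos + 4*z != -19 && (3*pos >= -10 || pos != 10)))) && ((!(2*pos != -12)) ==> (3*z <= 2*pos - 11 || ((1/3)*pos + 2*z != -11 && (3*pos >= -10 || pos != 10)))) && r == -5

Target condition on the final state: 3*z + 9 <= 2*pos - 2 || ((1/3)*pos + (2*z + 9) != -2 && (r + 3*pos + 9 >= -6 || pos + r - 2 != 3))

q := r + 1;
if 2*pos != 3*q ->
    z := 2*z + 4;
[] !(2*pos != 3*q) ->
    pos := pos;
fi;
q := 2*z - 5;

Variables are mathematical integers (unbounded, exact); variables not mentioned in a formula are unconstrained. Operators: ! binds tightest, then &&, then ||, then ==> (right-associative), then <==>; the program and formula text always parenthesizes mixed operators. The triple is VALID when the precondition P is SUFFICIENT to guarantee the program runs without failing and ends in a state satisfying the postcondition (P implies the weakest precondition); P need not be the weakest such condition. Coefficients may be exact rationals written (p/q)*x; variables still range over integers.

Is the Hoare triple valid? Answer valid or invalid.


Working backward. After the program, the postcondition 3*z + 9 <= 2*pos - 2 || ((1/3)*pos + (2*z + 9) != -2 && (r + 3*pos + 9 >= -6 || pos + r - 2 != 3)) must hold; in canonical form it is 3*z <= 2*pos - 11 || ((1/3)*pos + 2*z != -11 && (3*pos + r >= -15 || pos + r != 5)).
Before q := 2*z - 5: 3*z <= 2*pos - 11 || ((1/3)*pos + 2*z != -11 && (3*pos + r >= -15 || pos + r != 5))
Then branch requires 6*z <= 2*pos - 23 || ((1/3)*pos + 4*z != -19 && (3*pos + r >= -15 || pos + r != 5)); else branch requires 3*z <= 2*pos - 11 || ((1/3)*pos + 2*z != -11 && (3*pos + r >= -15 || pos + r != 5)).
Before the if: (2*pos != 3*q ==> (6*z <= 2*pos - 23 || ((1/3)*pos + 4*z != -19 && (3*pos + r >= -15 || pos + r != 5)))) && ((!(2*pos != 3*q)) ==> (3*z <= 2*pos - 11 || ((1/3)*pos + 2*z != -11 && (3*pos + r >= -15 || pos + r != 5))))
Before q := r + 1: (2*pos != 3*r + 3 ==> (6*z <= 2*pos - 23 || ((1/3)*pos + 4*z != -19 && (3*pos + r >= -15 || pos + r != 5)))) && ((!(2*pos != 3*r + 3)) ==> (3*z <= 2*pos - 11 || ((1/3)*pos + 2*z != -11 && (3*pos + r >= -15 || pos + r != 5))))
The weakest precondition is (2*pos != 3*r + 3 ==> (6*z <= 2*pos - 23 || ((1/3)*pos + 4*z != -19 && (3*pos + r >= -15 || pos + r != 5)))) && ((!(2*pos != 3*r + 3)) ==> (3*z <= 2*pos - 11 || ((1/3)*pos + 2*z != -11 && (3*pos + r >= -15 || pos + r != 5)))).
Check whether (2*pos != -12 ==> (6*z <= 2*pos - 23 || ((1/3)*pos + 4*z != -19 && (3*pos >= -10 || pos != 10)))) && ((!(2*pos != -12)) ==> (3*z <= 2*pos - 11 || ((1/3)*pos + 2*z != -11 && (3*pos >= -10 || pos != 10)))) && r == -5 implies it.
Every state satisfying the precondition satisfies the weakest precondition: the implication holds.
Answer: valid
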